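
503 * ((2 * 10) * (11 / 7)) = 110660 / 7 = 15808.57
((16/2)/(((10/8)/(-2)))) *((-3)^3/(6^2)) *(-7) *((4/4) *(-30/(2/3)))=3024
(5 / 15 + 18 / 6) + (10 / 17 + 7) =10.92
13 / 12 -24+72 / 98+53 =18121 / 588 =30.82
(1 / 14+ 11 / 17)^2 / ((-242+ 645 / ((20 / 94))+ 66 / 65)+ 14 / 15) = 1140399 / 6166634026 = 0.00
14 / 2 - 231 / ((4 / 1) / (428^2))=-10578869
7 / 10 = 0.70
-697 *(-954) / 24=110823 / 4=27705.75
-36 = -36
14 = 14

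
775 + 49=824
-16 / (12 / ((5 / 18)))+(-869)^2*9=183504113 / 27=6796448.63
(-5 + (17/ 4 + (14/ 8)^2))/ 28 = 37/ 448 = 0.08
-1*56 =-56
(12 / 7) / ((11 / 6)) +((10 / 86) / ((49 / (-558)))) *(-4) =144432 / 23177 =6.23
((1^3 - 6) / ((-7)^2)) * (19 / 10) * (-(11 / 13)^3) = 25289 / 215306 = 0.12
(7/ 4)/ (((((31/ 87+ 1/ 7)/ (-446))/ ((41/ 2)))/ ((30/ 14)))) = -83521305/ 1216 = -68685.28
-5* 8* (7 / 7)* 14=-560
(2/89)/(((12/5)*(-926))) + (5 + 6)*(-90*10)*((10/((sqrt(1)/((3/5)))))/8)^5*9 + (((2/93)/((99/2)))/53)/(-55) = -5986206393249718043/283118119637760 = -21143.85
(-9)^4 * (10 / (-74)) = -886.62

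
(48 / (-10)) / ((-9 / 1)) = 8 / 15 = 0.53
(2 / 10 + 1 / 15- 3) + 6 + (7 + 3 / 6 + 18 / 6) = 413 / 30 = 13.77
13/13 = 1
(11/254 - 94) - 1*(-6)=-87.96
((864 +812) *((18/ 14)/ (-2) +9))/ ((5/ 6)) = 588276/ 35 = 16807.89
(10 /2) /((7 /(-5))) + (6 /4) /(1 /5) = 55 /14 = 3.93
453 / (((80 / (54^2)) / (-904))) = -74633562 / 5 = -14926712.40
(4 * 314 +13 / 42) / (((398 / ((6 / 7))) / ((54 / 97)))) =1424655 / 945847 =1.51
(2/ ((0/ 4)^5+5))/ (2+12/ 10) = 1/ 8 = 0.12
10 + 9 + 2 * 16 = 51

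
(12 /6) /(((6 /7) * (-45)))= -7 /135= -0.05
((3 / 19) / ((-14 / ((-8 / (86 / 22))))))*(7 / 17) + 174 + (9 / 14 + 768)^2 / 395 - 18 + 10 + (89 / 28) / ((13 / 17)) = 11643523309381 / 6989361470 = 1665.89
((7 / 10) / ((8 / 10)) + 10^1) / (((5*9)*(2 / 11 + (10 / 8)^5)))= 40832 / 546345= 0.07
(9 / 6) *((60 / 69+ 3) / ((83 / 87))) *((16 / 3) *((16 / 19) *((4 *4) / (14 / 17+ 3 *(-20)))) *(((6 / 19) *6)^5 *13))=-105953179412201472 / 45174725174987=-2345.41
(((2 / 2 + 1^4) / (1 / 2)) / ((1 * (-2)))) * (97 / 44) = -97 / 22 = -4.41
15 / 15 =1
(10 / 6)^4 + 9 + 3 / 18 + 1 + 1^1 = 3059 / 162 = 18.88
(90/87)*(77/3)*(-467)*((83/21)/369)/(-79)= 1.68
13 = 13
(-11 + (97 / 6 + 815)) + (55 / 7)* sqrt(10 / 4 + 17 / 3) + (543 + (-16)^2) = 55* sqrt(6) / 6 + 9715 / 6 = 1641.62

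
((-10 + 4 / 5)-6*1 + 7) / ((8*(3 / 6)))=-41 / 20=-2.05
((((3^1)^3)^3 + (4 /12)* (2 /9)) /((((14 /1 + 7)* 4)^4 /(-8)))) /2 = -531443 /336063168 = -0.00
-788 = -788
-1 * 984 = -984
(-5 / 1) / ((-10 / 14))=7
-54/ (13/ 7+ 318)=-378/ 2239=-0.17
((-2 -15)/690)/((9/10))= -17/621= -0.03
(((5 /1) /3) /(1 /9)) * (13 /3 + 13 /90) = 403 /6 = 67.17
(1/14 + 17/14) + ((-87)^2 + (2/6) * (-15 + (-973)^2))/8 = 6786163/168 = 40393.83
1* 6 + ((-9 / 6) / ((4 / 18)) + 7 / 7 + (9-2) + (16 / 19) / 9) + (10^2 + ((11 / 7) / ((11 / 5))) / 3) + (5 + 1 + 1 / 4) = 272513 / 2394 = 113.83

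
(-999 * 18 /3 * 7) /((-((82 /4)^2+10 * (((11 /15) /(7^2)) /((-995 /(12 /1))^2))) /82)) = 667622344964400 /81547373449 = 8186.93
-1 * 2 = -2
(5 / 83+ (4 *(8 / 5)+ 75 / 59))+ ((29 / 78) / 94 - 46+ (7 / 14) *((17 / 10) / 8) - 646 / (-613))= -32666304388027 / 880385794080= -37.10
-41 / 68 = -0.60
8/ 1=8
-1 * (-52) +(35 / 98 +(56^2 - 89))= 43391 / 14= 3099.36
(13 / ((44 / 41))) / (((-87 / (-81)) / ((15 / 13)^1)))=16605 / 1276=13.01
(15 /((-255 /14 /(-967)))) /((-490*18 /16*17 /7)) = -7736 /13005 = -0.59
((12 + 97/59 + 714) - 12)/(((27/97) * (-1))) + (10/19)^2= -1478363491/575073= -2570.74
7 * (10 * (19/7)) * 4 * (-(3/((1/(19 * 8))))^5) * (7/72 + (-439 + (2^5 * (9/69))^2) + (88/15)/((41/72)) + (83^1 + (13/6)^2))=105130952977553755766784/21689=4847201483588628141.77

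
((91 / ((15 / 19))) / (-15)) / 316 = -1729 / 71100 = -0.02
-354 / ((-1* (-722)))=-177 / 361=-0.49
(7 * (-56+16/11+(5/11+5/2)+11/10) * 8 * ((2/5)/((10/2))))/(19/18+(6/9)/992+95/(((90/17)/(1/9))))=-12495700224/168491125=-74.16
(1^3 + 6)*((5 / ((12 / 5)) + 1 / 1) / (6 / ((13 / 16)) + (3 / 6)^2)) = 2.83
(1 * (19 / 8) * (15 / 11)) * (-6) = -855 / 44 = -19.43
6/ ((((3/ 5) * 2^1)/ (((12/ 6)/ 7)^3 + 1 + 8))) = 15475/ 343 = 45.12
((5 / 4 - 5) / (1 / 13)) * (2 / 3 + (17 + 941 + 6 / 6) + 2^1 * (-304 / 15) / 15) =-2799121 / 60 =-46652.02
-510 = -510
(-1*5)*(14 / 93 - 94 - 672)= 356120 / 93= 3829.25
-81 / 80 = -1.01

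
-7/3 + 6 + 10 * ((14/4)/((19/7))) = 16.56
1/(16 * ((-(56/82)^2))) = -1681/12544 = -0.13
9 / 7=1.29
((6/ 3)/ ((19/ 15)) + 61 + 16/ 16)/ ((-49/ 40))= -51.90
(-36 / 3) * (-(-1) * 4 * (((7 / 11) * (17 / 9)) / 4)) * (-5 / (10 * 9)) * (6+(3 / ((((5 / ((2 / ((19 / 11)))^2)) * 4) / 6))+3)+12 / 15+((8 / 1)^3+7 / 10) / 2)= 45941497 / 214434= 214.25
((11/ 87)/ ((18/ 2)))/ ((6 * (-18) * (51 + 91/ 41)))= -451/ 184518648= -0.00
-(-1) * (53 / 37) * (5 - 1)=212 / 37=5.73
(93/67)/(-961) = -3/2077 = -0.00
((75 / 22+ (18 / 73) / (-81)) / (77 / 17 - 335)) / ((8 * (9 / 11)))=-836927 / 531507744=-0.00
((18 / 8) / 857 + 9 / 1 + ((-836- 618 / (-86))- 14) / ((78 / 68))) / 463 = -4172207135 / 2661674028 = -1.57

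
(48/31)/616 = 6/2387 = 0.00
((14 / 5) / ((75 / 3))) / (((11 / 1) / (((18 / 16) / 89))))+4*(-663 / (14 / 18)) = -11683385559 / 3426500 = -3409.71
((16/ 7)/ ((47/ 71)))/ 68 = 284/ 5593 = 0.05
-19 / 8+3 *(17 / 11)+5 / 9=2231 / 792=2.82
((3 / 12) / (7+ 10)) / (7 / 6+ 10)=3 / 2278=0.00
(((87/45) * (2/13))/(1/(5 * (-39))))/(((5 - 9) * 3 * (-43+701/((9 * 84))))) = -3654/31807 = -0.11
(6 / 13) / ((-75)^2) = 2 / 24375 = 0.00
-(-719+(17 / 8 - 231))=947.88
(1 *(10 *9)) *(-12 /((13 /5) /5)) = -27000 /13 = -2076.92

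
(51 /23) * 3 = 153 /23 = 6.65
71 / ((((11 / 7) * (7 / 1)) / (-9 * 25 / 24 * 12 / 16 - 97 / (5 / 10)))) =-456743 / 352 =-1297.57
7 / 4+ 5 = 6.75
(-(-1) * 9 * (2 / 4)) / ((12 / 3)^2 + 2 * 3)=9 / 44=0.20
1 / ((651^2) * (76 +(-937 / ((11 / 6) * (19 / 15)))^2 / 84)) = 0.00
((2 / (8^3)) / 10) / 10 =1 / 25600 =0.00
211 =211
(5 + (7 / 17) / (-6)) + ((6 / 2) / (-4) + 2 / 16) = 1757 / 408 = 4.31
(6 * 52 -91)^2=48841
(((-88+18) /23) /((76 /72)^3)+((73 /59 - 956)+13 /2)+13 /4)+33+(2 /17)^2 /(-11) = -108248826411373 /118356242708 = -914.60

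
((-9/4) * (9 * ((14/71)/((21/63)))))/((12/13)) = -7371/568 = -12.98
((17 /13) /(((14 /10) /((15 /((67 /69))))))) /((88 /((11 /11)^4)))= 87975 /536536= 0.16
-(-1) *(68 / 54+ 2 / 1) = 3.26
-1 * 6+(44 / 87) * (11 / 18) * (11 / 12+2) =-23953 / 4698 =-5.10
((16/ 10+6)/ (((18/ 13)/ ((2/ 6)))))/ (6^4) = 247/ 174960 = 0.00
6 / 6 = 1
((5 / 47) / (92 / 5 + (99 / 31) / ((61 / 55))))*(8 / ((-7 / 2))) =-756400 / 66193813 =-0.01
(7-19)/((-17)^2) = -12/289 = -0.04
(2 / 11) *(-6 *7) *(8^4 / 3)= -114688 / 11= -10426.18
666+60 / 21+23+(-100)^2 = 74843 / 7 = 10691.86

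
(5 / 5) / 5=1 / 5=0.20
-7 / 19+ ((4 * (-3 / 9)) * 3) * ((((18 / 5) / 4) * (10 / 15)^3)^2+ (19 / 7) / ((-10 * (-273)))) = -1788697 / 2723175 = -0.66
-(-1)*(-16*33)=-528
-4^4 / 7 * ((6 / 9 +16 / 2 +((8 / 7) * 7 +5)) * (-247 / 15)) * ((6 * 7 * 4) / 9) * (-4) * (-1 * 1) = 26304512 / 27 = 974241.19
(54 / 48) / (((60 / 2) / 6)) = 9 / 40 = 0.22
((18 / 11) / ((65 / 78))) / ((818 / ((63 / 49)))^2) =2187 / 450822295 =0.00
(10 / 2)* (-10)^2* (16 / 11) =8000 / 11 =727.27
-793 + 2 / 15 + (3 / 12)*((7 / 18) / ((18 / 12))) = -428113 / 540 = -792.80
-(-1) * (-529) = -529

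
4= 4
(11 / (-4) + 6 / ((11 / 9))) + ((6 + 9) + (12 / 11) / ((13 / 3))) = 9959 / 572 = 17.41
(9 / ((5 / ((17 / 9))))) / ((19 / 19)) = 17 / 5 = 3.40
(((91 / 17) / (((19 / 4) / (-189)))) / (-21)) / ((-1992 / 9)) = -2457 / 53618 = -0.05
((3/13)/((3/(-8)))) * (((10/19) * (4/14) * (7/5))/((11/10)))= -320/2717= -0.12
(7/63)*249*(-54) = -1494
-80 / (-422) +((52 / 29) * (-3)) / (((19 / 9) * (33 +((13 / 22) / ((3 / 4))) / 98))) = 0.11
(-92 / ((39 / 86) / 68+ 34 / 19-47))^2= 104495499068416 / 25227424881481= 4.14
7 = 7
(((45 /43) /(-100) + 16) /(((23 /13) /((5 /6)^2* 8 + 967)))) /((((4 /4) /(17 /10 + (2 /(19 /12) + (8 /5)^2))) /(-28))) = -6385591871659 /4697750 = -1359287.29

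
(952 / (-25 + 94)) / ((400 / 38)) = 1.31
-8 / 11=-0.73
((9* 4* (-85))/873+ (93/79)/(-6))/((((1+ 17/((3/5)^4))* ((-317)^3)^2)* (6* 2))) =-1531629/665996006310940933705456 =-0.00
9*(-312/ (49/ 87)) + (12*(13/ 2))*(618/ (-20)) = -1811979/ 245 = -7395.83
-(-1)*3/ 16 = 3/ 16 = 0.19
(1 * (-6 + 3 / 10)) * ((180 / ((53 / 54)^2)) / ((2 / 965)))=-1443551220 / 2809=-513902.18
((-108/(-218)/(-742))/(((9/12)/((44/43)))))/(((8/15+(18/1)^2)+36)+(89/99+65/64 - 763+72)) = 50181120/18099151681933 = 0.00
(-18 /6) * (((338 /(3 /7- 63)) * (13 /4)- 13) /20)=4.58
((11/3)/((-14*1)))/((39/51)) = -187/546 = -0.34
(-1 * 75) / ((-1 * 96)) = 25 / 32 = 0.78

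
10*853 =8530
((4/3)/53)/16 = 1/636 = 0.00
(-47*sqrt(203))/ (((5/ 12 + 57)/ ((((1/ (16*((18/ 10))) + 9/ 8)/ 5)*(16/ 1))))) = -31396*sqrt(203)/ 10335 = -43.28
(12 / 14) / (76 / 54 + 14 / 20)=1620 / 3983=0.41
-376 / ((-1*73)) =376 / 73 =5.15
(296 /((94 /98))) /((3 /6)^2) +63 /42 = 116173 /94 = 1235.88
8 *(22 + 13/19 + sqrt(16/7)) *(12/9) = 128 *sqrt(7)/21 + 13792/57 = 258.09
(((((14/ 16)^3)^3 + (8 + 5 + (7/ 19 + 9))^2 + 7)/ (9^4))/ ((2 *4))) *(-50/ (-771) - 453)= -8589526847966043779/ 1960791825274896384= -4.38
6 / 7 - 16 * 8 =-890 / 7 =-127.14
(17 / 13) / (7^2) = 0.03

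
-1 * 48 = -48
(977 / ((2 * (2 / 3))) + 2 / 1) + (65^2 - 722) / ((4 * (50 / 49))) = 1592.98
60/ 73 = 0.82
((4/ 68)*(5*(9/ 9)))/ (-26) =-5/ 442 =-0.01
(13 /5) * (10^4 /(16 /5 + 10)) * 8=520000 /33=15757.58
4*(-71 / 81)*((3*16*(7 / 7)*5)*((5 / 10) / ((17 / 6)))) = -22720 / 153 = -148.50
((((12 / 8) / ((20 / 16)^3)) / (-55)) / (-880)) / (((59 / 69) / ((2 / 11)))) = 828 / 245403125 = 0.00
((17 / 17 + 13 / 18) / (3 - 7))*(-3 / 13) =31 / 312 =0.10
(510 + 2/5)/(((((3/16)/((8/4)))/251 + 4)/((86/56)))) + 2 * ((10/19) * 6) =392872552/1942465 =202.25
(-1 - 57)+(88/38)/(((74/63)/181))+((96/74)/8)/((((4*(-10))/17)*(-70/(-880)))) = 7331902/24605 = 297.98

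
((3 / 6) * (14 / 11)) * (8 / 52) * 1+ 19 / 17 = 1.22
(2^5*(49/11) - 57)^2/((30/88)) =3541924/165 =21466.21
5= 5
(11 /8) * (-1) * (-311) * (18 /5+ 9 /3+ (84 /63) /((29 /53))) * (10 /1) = 13447951 /348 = 38643.54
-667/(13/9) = -6003/13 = -461.77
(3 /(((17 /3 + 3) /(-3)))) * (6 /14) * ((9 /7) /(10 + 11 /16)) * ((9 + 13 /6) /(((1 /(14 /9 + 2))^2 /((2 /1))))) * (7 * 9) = -1646592 /1729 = -952.34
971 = 971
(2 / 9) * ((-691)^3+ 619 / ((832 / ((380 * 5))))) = -22875698381 / 312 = -73319546.09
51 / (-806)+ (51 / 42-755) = -2126608 / 2821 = -753.85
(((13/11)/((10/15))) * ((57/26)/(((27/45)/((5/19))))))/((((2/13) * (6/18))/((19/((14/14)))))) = 55575/88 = 631.53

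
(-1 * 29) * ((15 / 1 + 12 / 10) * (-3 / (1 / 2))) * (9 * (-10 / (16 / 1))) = -15855.75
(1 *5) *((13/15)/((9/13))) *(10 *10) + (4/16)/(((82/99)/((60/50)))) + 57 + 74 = 16766359/22140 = 757.29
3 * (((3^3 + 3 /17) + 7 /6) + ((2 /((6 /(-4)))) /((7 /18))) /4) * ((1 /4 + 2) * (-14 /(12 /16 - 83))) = 176625 /5593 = 31.58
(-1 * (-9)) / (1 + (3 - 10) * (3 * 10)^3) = -9 / 188999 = -0.00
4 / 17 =0.24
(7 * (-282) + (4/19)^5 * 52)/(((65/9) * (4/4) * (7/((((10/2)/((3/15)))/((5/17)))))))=-747828225234/225325009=-3318.89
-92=-92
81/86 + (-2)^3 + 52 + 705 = 64495/86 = 749.94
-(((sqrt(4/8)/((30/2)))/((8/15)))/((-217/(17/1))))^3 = 4913 * sqrt(2)/20927105024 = 0.00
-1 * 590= -590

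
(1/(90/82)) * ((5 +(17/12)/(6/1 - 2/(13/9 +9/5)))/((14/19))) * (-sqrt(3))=-19335559 * sqrt(3)/2971080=-11.27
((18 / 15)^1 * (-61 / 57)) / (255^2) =-122 / 6177375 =-0.00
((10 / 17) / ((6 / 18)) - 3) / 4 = -21 / 68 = -0.31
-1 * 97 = -97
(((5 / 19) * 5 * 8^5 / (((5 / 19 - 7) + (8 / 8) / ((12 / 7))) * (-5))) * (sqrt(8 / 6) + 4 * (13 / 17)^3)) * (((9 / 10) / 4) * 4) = 1179648 * sqrt(3) / 1403 + 15550119936 / 6892939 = 3712.26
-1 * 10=-10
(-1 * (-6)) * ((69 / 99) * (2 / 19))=92 / 209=0.44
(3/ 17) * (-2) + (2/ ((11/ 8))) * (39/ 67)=6186/ 12529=0.49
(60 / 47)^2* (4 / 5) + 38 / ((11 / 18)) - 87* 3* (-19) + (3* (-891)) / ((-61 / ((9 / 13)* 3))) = 98532495090 / 19269107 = 5113.50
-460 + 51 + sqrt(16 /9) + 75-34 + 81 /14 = -15157 /42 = -360.88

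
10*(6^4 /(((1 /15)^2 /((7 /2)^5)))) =1531537875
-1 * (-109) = 109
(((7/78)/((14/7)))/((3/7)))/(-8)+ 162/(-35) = -608243/131040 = -4.64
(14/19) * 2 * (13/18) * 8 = 1456/171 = 8.51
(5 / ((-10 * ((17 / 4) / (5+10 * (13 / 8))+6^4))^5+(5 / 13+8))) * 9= -585 / 4756674547063069862707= -0.00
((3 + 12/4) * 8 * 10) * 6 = 2880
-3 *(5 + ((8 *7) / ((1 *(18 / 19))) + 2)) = -198.33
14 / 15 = 0.93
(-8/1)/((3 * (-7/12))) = 32/7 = 4.57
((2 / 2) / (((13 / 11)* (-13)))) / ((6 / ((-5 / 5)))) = 11 / 1014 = 0.01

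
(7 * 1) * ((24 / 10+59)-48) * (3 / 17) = 1407 / 85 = 16.55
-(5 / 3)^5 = -3125 / 243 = -12.86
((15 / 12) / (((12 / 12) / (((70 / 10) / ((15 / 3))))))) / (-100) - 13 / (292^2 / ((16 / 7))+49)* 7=-5319 / 266800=-0.02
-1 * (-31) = 31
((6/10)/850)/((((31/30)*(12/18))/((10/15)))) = 9/13175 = 0.00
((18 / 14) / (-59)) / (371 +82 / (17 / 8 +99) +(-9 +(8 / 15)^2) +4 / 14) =-1638225 / 27317650888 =-0.00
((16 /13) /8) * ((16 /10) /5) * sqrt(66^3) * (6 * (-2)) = -12672 * sqrt(66) /325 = -316.76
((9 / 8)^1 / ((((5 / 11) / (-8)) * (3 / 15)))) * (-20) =1980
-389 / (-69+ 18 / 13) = 5057 / 879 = 5.75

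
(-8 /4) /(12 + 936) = -1 /474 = -0.00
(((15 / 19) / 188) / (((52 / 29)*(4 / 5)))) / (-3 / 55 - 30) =-1375 / 14116544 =-0.00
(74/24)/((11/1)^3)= 37/15972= 0.00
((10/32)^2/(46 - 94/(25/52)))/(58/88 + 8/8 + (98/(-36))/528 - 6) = 1125/7485968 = 0.00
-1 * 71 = -71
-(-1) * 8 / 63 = 8 / 63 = 0.13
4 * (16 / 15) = 64 / 15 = 4.27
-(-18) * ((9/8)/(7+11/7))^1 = 189/80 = 2.36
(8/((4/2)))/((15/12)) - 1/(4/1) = 59/20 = 2.95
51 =51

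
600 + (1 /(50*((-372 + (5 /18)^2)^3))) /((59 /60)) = 309718283458920205656 /516197139098540465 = 600.00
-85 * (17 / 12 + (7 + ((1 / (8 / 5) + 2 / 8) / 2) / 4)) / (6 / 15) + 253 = -598573 / 384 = -1558.78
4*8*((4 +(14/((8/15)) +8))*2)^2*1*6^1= 1123632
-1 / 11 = -0.09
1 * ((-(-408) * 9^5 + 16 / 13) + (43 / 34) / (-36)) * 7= 2683462570103 / 15912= 168643952.37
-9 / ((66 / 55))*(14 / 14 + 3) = -30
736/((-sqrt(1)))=-736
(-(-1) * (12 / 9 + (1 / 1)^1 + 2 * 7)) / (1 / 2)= 98 / 3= 32.67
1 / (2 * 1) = 1 / 2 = 0.50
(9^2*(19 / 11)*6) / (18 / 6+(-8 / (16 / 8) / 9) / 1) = 83106 / 253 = 328.48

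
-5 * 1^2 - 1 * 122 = -127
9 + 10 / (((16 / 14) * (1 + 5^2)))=971 / 104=9.34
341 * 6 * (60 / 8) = 15345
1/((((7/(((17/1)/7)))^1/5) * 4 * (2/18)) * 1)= 765/196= 3.90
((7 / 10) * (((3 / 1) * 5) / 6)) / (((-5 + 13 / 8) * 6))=-7 / 81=-0.09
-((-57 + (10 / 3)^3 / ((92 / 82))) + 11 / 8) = 112345 / 4968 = 22.61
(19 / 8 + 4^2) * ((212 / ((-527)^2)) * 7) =54537 / 555458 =0.10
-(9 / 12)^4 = -81 / 256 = -0.32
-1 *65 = -65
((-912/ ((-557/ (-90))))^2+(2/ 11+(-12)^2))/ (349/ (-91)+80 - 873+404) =-3394320261787/ 60999296886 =-55.65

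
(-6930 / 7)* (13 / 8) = -6435 / 4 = -1608.75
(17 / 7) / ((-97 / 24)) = -408 / 679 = -0.60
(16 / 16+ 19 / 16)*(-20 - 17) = -1295 / 16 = -80.94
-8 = -8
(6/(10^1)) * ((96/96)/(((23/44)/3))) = 396/115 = 3.44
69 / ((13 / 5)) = 345 / 13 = 26.54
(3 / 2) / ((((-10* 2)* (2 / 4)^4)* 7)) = -6 / 35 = -0.17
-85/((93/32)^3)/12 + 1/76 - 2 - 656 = -120723361817/183393396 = -658.28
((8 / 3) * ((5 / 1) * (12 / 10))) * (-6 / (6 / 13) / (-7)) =208 / 7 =29.71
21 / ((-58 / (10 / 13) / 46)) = -12.81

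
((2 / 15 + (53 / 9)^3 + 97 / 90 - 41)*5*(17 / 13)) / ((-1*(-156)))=20378053 / 2956824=6.89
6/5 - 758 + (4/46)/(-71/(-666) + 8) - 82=-520791678/620885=-838.79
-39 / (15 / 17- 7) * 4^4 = 1632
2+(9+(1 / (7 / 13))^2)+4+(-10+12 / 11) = 5142 / 539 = 9.54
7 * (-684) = -4788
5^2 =25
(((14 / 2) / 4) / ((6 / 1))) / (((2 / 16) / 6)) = 14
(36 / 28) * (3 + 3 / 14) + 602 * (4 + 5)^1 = 531369 / 98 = 5422.13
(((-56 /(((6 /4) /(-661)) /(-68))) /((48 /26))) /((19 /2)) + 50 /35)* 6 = -229051588 /399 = -574064.13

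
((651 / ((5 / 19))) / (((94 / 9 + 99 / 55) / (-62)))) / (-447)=121086 / 4321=28.02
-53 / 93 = -0.57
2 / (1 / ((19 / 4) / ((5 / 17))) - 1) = -2.13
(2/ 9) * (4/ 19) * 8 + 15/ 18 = 413/ 342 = 1.21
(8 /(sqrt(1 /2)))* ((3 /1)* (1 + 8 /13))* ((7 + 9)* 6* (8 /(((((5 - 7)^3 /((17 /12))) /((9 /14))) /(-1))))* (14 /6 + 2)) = 14688* sqrt(2) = 20771.97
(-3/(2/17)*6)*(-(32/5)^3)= 5013504/125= 40108.03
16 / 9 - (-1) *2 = 34 / 9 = 3.78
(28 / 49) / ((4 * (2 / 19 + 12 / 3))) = 19 / 546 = 0.03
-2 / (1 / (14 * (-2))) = 56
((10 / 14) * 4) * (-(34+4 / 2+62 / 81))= -59560 / 567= -105.04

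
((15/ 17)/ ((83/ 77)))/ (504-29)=231/ 134045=0.00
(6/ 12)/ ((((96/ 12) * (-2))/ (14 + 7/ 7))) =-15/ 32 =-0.47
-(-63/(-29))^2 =-3969/841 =-4.72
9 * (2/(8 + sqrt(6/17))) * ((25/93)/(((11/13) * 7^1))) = 132600/1291367 - 975 * sqrt(102)/1291367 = 0.10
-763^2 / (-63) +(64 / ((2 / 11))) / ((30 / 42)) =438011 / 45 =9733.58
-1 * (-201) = 201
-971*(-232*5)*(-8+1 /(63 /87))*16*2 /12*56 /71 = -10020098560 /639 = -15680905.41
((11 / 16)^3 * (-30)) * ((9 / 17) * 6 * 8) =-539055 / 2176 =-247.73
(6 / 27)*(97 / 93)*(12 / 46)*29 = 1.75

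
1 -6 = -5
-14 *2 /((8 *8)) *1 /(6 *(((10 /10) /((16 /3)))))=-7 /18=-0.39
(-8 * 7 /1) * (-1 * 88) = 4928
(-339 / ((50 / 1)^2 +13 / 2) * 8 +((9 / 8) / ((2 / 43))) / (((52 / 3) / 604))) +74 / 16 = 294176119 / 347568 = 846.38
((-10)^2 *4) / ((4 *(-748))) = -0.13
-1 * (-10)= 10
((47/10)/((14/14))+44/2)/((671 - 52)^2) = 267/3831610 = 0.00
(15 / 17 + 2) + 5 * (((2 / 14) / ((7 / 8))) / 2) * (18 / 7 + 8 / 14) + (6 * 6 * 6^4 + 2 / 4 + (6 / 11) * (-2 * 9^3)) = 5883704271 / 128282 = 45865.39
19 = 19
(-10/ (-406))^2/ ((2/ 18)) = 225/ 41209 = 0.01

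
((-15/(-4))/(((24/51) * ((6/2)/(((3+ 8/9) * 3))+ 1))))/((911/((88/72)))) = 2975/349824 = 0.01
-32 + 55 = 23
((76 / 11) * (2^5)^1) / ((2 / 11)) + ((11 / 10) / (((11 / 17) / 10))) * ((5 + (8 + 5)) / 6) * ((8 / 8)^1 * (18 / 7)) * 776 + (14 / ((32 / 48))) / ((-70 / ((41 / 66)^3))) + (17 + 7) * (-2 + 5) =691316232433 / 6708240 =103054.79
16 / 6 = 8 / 3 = 2.67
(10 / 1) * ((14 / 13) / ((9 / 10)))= 1400 / 117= 11.97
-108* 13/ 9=-156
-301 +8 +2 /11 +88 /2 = -2737 /11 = -248.82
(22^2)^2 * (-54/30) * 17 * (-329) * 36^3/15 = 183385206918144/25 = 7335408276725.76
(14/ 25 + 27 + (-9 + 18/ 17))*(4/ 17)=4.62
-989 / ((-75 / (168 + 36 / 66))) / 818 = 305601 / 112475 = 2.72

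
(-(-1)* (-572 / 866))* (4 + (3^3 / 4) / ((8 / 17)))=-83941 / 6928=-12.12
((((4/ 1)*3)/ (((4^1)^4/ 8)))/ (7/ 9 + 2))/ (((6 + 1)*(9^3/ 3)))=1/ 12600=0.00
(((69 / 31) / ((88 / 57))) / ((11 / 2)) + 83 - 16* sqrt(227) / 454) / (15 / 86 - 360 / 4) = -10743679 / 11590590 + 688* sqrt(227) / 1753575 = -0.92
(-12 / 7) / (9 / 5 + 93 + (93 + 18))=-20 / 2401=-0.01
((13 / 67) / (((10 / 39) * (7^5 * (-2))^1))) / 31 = -0.00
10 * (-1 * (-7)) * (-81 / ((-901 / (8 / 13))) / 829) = 45360 / 9710077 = 0.00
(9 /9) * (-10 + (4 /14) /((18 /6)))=-208 /21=-9.90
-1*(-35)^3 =42875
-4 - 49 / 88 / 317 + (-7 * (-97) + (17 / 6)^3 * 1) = 131383727 / 188298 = 697.74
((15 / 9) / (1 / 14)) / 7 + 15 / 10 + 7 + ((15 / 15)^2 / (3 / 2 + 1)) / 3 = 359 / 30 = 11.97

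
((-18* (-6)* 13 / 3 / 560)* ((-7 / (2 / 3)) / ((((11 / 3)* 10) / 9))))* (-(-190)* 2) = -180063 / 220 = -818.47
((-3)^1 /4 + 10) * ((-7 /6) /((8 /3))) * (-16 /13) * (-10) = -1295 /26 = -49.81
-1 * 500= -500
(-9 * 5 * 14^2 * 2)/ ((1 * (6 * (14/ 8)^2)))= -960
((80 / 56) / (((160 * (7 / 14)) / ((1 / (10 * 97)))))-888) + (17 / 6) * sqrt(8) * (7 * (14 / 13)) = -48236159 / 54320 + 1666 * sqrt(2) / 39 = -827.59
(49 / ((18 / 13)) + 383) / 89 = 4.70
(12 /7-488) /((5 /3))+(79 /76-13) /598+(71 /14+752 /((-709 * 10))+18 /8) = -9169789843 /32222632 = -284.58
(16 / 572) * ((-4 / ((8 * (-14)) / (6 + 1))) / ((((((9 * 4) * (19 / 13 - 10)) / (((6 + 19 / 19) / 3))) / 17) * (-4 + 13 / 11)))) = 119 / 371628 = 0.00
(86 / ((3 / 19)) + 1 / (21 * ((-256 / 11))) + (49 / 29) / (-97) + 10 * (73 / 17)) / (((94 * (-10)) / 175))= -251767611815 / 2301529088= -109.39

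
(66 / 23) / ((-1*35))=-0.08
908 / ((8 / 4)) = 454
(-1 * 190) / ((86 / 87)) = -8265 / 43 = -192.21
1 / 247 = 0.00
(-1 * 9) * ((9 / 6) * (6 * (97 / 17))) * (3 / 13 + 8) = -3804.07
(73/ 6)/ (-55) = -73/ 330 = -0.22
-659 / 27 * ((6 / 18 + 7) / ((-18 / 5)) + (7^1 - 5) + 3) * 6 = -105440 / 243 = -433.91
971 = 971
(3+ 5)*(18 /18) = 8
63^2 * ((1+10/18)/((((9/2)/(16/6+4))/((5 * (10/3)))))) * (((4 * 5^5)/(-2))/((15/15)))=-8575000000/9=-952777777.78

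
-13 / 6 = -2.17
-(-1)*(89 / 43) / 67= 89 / 2881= 0.03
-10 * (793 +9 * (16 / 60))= -7954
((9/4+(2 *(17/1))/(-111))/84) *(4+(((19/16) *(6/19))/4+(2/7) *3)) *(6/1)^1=957067/1392384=0.69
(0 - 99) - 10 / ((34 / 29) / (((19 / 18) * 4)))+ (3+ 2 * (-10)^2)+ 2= 10708 / 153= 69.99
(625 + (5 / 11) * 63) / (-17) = -7190 / 187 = -38.45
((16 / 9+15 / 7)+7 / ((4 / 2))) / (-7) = -935 / 882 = -1.06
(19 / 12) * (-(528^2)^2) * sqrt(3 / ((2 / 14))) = -563920253004.55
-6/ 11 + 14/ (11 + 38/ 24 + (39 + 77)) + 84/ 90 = 126472/ 254595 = 0.50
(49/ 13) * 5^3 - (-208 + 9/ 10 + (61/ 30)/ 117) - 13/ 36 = 677.88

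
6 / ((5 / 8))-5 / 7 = 311 / 35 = 8.89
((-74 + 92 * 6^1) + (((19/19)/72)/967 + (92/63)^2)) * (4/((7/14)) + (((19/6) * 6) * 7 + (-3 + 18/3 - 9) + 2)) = 2019664671889/30704184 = 65778.16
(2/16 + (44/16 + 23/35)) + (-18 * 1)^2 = 91709/280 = 327.53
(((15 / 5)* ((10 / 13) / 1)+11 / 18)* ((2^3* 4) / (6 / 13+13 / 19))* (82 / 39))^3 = 4935423436049258676224 / 980123169959037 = 5035513.48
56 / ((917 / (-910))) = -55.57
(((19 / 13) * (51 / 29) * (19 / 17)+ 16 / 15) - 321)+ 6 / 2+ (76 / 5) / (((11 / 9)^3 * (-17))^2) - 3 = -917925220169566 / 2895253284495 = -317.04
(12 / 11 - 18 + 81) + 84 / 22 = 747 / 11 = 67.91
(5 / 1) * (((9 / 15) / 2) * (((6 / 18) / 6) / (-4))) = -1 / 48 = -0.02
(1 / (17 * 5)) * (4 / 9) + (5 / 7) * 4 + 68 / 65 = 272092 / 69615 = 3.91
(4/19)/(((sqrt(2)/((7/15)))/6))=28* sqrt(2)/95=0.42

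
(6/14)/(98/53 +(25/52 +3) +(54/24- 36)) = -4134/274141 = -0.02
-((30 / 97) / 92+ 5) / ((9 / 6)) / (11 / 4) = -89300 / 73623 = -1.21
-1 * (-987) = 987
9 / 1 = 9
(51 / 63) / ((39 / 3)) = 17 / 273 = 0.06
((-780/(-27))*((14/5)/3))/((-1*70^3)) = -13/165375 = -0.00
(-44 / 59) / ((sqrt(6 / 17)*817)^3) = -187*sqrt(102) / 289574750403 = -0.00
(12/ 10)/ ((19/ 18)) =108/ 95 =1.14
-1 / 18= -0.06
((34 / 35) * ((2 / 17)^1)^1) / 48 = 1 / 420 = 0.00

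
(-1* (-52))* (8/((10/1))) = 208/5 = 41.60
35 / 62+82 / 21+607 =796133 / 1302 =611.47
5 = 5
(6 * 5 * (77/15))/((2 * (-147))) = -11/21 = -0.52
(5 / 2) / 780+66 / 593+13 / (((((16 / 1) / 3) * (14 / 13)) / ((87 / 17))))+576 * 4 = 203937980167 / 88067616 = 2315.70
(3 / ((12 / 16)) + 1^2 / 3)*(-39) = -169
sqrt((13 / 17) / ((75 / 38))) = sqrt(25194) / 255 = 0.62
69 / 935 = 0.07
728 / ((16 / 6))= 273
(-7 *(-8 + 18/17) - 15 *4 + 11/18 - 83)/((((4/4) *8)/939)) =-8984039/816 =-11009.85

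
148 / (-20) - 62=-347 / 5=-69.40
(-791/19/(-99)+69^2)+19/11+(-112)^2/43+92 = 416294183/80883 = 5146.87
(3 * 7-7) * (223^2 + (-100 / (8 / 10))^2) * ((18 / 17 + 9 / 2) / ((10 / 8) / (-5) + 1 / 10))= -576422280 / 17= -33907192.94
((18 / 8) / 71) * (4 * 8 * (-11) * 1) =-11.15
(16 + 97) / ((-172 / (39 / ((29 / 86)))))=-4407 / 58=-75.98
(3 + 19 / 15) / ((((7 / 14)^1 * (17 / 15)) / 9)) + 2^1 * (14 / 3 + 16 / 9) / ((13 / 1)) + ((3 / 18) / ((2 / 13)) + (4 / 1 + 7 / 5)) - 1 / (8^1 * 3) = 5982739 / 79560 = 75.20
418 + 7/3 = 1261/3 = 420.33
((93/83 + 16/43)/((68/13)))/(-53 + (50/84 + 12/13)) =-18905523/3410914714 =-0.01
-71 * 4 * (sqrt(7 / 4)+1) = -142 * sqrt(7) - 284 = -659.70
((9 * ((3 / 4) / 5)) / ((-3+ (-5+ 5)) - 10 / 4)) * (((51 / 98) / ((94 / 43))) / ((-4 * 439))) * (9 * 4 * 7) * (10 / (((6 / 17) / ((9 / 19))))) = 27177849 / 241488632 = 0.11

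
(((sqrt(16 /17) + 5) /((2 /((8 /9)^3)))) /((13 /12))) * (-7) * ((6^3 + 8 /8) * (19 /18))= -73884160 /28431 - 59107328 * sqrt(17) /483327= -3102.94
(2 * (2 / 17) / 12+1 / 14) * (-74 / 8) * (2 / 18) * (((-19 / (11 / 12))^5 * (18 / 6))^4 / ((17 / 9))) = -1169730456556540781544775078208959765965187653304320 / 1360973239748568898613623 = -859480864423639220053530300.00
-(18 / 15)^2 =-36 / 25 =-1.44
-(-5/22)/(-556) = -5/12232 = -0.00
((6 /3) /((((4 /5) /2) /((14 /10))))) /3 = 7 /3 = 2.33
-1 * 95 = -95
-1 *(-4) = 4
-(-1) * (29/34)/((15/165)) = 319/34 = 9.38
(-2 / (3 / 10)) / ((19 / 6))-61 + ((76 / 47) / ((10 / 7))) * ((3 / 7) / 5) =-1406659 / 22325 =-63.01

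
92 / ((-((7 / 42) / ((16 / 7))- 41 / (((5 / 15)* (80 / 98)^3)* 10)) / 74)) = 13071360000 / 43272481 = 302.07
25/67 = 0.37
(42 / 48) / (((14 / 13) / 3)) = 39 / 16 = 2.44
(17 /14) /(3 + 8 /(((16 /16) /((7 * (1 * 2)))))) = 17 /1610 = 0.01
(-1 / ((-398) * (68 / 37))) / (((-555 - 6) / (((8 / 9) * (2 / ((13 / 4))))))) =-296 / 222049971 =-0.00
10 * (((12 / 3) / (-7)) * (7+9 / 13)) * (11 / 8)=-60.44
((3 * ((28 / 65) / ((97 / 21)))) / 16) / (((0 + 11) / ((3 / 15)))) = 441 / 1387100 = 0.00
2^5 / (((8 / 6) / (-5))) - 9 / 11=-1329 / 11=-120.82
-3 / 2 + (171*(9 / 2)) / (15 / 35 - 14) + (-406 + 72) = -1961 / 5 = -392.20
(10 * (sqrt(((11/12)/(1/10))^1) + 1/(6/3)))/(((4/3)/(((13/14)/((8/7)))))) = 195/64 + 65 * sqrt(330)/64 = 21.50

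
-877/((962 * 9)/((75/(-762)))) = 21925/2199132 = 0.01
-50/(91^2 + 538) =-50/8819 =-0.01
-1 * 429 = -429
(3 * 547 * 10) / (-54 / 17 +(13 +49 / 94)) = 26223180 / 16531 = 1586.30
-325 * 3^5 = -78975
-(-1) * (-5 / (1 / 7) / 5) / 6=-7 / 6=-1.17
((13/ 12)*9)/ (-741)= -1/ 76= -0.01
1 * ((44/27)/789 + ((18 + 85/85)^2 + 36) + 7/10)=84722471/213030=397.70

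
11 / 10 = 1.10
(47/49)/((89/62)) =2914/4361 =0.67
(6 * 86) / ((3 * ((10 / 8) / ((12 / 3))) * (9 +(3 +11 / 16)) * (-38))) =-1.14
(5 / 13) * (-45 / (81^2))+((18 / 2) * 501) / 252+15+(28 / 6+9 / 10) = 51023827 / 1326780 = 38.46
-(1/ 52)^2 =-1/ 2704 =-0.00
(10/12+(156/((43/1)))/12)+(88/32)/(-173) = 99959/89268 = 1.12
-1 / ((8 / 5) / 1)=-5 / 8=-0.62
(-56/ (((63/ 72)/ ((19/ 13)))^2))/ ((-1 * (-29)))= -184832/ 34307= -5.39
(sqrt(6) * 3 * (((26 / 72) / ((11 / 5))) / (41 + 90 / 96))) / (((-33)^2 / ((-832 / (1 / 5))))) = -1081600 * sqrt(6) / 24113727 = -0.11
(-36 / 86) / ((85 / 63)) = -1134 / 3655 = -0.31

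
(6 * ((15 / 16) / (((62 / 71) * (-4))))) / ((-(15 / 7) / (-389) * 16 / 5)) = -2899995 / 31744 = -91.36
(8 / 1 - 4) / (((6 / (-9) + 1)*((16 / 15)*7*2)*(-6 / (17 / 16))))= -255 / 1792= -0.14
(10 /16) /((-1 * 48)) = -5 /384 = -0.01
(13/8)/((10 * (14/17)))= 221/1120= 0.20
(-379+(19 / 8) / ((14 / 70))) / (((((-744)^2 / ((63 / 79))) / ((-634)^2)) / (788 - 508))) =-72308367285 / 1214704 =-59527.56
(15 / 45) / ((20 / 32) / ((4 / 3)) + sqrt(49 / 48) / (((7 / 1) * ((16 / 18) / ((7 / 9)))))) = 240 / 313 - 112 * sqrt(3) / 939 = 0.56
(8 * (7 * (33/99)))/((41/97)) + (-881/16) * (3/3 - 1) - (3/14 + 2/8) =150497/3444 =43.70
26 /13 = 2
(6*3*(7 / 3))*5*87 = 18270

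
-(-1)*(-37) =-37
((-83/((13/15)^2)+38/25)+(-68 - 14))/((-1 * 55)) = 806903/232375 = 3.47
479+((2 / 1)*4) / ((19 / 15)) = 9221 / 19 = 485.32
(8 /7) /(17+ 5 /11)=0.07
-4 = -4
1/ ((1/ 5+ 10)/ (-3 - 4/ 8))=-35/ 102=-0.34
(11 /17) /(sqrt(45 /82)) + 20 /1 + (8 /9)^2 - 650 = -628.34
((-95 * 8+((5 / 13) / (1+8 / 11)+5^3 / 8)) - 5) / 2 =-1480325 / 3952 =-374.58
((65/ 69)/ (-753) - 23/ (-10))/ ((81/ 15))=1194361/ 2805678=0.43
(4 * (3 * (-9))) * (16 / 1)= -1728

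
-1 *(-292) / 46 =146 / 23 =6.35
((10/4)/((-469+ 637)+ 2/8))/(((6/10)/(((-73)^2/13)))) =266450/26247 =10.15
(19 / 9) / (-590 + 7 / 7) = -1 / 279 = -0.00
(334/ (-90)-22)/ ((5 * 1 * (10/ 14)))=-8099/ 1125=-7.20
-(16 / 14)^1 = -8 / 7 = -1.14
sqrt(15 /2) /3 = sqrt(30) /6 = 0.91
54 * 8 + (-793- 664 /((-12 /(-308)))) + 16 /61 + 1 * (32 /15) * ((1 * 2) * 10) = -1059005 /61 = -17360.74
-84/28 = -3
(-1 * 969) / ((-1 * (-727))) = -969 / 727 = -1.33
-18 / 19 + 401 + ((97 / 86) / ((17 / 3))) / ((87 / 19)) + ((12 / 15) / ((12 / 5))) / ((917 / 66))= 295568853519 / 738700354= 400.12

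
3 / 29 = 0.10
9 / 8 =1.12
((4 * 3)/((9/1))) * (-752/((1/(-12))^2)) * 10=-1443840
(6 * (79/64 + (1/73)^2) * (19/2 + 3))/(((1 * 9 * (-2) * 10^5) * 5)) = -84211/8185344000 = -0.00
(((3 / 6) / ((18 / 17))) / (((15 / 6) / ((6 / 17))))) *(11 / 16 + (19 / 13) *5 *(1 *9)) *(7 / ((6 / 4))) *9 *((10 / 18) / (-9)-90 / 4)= -70732291 / 16848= -4198.26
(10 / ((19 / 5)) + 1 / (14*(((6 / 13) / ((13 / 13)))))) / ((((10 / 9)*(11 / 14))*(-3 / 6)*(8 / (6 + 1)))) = -93387 / 16720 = -5.59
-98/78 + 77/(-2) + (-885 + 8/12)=-72079/78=-924.09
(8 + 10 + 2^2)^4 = 234256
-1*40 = -40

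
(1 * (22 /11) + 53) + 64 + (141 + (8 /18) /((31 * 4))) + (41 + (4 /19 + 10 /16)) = 12800393 /42408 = 301.84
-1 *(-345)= 345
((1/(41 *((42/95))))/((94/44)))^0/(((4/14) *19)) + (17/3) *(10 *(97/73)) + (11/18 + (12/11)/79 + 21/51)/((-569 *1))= 7920036417140/104930063271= 75.48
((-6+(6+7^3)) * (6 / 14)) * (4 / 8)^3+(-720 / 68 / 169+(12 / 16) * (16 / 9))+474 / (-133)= 147479749 / 9170616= 16.08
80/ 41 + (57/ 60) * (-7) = -3853/ 820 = -4.70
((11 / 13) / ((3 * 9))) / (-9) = -0.00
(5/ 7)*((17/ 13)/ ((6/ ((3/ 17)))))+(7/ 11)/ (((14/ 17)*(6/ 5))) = 8065/ 12012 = 0.67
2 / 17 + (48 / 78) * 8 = 1114 / 221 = 5.04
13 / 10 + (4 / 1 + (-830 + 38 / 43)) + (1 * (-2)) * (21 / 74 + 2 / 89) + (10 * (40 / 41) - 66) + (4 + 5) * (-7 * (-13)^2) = -669245839513 / 58055590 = -11527.67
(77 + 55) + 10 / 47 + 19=7107 / 47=151.21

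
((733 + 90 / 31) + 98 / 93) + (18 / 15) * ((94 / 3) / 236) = 20222786 / 27435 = 737.12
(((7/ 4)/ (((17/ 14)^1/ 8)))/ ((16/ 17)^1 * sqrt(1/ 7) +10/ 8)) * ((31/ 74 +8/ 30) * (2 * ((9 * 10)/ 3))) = 709982560/ 1719723 - 76367872 * sqrt(7)/ 1719723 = 295.36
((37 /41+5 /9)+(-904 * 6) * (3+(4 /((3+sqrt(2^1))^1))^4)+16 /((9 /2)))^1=-113299983766 /885969+183287808 * sqrt(2) /2401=-19924.17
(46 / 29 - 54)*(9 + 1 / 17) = -234080 / 493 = -474.81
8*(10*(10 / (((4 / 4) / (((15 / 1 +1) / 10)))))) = 1280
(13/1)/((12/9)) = 39/4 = 9.75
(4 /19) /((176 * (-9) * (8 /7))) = -7 /60192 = -0.00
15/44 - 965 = -42445/44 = -964.66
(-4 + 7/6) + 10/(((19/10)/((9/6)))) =577/114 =5.06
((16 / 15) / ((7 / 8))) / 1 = 128 / 105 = 1.22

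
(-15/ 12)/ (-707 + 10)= 5/ 2788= 0.00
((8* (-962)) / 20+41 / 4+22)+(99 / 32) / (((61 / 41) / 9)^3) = 12066943207 / 36316960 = 332.27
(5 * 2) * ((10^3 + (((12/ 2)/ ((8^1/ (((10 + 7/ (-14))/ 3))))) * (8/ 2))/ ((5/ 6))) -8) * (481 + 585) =10696244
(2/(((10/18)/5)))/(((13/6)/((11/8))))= 297/26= 11.42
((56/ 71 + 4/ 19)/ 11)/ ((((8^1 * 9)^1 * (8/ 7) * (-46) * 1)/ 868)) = -511903/ 24573384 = -0.02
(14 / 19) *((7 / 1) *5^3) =12250 / 19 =644.74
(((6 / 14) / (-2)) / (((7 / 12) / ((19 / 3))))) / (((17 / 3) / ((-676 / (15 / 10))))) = 154128 / 833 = 185.03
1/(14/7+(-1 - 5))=-1/4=-0.25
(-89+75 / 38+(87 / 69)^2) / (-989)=1717445 / 19880878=0.09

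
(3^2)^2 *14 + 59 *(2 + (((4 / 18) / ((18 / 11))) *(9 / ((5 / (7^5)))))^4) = 68926075680942035074319 / 4100625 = 16808675672840612.12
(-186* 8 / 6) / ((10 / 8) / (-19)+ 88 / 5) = -94240 / 6663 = -14.14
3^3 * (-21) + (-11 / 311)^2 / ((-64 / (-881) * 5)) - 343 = -28165048599 / 30950720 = -910.00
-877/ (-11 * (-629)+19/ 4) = -3508/ 27695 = -0.13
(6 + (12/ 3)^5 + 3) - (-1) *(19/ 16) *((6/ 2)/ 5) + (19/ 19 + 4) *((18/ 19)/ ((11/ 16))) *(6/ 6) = 17398873/ 16720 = 1040.60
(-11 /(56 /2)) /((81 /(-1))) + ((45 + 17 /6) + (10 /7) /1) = 111737 /2268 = 49.27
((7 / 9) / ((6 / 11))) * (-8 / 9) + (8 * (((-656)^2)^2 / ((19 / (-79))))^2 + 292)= 416084136356341502483877931192 / 87723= 4743158993152782080912394.00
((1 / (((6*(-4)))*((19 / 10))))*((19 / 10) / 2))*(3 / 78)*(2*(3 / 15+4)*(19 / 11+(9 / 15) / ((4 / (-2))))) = -1099 / 114400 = -0.01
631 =631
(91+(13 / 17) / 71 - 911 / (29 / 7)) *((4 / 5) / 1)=-18045556 / 175015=-103.11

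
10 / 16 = 5 / 8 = 0.62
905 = 905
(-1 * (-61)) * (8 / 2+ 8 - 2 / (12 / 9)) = 1281 / 2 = 640.50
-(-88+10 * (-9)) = 178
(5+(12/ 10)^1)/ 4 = 31/ 20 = 1.55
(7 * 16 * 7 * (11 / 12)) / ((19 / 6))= 4312 / 19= 226.95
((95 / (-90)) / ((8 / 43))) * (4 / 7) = -817 / 252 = -3.24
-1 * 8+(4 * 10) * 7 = 272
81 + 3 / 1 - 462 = -378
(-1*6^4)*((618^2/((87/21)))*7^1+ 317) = -24265615824/29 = -836745373.24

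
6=6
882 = 882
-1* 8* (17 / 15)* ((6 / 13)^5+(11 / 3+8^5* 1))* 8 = -39716019749824 / 16708185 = -2377039.74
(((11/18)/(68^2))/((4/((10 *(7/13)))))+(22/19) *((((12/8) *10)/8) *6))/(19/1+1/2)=535605235/801773856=0.67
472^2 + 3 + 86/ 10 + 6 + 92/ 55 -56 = 2450220/ 11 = 222747.27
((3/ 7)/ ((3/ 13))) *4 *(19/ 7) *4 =3952/ 49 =80.65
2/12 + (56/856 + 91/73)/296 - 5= -8373517/1734042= -4.83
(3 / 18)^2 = 1 / 36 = 0.03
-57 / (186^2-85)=-57 / 34511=-0.00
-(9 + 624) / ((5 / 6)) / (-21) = 1266 / 35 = 36.17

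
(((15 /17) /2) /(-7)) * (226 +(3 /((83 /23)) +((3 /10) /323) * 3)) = -182435871 /12761084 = -14.30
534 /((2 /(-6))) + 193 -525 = -1934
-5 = -5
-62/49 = -1.27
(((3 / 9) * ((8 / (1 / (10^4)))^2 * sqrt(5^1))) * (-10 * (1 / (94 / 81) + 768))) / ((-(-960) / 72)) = -2750763250005.83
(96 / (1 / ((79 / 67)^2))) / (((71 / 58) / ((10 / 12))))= 28958240 / 318719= 90.86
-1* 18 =-18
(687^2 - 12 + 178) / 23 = 472135 / 23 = 20527.61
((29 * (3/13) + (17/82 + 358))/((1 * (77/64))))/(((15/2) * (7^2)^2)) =1185472/70385315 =0.02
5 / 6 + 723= 4343 / 6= 723.83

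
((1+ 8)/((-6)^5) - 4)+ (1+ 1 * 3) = -1/864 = -0.00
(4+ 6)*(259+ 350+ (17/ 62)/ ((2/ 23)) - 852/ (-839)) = 6131.69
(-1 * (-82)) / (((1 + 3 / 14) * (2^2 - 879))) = -164 / 2125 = -0.08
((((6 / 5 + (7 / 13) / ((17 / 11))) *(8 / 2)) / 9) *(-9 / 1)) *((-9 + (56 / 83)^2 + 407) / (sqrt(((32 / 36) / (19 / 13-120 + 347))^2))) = -12554073647874 / 19792097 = -634297.30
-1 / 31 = -0.03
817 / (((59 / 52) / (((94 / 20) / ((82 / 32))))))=15973984 / 12095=1320.71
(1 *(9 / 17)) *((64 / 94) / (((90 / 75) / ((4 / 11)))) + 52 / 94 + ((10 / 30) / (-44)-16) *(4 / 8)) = -269661 / 70312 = -3.84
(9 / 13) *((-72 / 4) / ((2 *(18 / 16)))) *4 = -22.15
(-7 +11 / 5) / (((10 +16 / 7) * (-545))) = 84 / 117175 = 0.00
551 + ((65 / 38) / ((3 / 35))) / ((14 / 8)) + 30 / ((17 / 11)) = 563779 / 969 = 581.82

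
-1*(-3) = 3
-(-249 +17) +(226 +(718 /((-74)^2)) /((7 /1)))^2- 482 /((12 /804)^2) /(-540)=55323.31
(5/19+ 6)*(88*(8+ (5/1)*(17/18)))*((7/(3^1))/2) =4196654/513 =8180.61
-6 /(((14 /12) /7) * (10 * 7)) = -18 /35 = -0.51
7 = 7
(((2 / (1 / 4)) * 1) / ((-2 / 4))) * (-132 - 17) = 2384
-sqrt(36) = -6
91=91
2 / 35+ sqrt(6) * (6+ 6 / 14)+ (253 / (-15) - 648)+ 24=-13457 / 21+ 45 * sqrt(6) / 7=-625.06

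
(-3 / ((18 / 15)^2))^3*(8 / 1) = -15625 / 216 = -72.34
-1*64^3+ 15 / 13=-3407857 / 13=-262142.85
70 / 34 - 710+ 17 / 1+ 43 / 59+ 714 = 23859 / 1003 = 23.79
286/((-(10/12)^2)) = -10296/25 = -411.84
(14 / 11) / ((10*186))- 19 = -194363 / 10230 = -19.00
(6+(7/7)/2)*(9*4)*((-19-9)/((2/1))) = -3276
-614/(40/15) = -921/4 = -230.25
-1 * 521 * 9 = -4689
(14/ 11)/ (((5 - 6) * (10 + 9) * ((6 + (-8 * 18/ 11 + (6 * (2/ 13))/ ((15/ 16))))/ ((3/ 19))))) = 1365/ 788063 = 0.00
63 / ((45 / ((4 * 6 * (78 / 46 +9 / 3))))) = 18144 / 115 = 157.77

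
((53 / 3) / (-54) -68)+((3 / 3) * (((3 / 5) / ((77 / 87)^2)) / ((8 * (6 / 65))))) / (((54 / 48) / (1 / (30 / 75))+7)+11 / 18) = -190094092037 / 2787365196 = -68.20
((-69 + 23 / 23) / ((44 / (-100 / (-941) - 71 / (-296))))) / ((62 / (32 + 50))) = -67198467 / 94980776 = -0.71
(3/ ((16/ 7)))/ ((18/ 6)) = 7/ 16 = 0.44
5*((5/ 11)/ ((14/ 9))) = 225/ 154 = 1.46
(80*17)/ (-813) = -1360/ 813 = -1.67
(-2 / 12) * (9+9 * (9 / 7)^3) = -1608 / 343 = -4.69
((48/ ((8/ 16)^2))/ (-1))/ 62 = -96/ 31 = -3.10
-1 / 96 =-0.01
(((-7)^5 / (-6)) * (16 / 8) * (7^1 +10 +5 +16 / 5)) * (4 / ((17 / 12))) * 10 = 67765824 / 17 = 3986224.94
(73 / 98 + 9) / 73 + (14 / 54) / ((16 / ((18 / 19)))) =242779 / 1631112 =0.15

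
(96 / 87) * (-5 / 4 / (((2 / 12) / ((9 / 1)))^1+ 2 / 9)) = -2160 / 377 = -5.73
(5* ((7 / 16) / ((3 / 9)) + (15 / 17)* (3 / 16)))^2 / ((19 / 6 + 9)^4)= 81812025 / 32828366596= 0.00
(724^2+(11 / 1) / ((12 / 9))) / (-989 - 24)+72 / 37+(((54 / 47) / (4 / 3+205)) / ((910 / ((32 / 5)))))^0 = -514.51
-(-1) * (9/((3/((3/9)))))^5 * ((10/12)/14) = 5/84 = 0.06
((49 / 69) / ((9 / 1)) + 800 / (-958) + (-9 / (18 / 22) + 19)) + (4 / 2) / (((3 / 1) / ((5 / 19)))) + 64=403641791 / 5651721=71.42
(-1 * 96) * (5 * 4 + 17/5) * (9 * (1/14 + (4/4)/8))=-138996/35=-3971.31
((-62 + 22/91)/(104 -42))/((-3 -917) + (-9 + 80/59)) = 165790/154396151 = 0.00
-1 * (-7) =7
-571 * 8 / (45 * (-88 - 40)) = 0.79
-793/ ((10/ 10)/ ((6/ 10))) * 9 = -21411/ 5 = -4282.20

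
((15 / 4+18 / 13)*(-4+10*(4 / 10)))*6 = 0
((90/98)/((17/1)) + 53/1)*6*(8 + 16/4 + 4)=4242624/833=5093.19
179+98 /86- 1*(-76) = 11014 /43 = 256.14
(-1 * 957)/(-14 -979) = 319/331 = 0.96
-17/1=-17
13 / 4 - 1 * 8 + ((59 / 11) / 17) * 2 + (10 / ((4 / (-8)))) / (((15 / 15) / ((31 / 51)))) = -36523 / 2244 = -16.28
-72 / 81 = -8 / 9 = -0.89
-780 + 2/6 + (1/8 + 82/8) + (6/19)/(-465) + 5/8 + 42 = -726.67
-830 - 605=-1435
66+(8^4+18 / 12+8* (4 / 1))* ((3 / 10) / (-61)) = 55743 / 1220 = 45.69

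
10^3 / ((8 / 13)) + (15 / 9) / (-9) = 43870 / 27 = 1624.81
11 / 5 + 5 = 7.20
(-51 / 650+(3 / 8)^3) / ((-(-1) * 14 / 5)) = -4281 / 465920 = -0.01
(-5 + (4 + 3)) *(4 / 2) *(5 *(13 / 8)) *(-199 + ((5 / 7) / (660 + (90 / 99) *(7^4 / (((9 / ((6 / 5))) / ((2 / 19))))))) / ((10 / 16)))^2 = 1478156244224270585 / 1148518648802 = 1287011.10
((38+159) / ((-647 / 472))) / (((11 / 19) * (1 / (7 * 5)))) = -61834360 / 7117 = -8688.26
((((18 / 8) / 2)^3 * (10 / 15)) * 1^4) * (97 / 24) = 7857 / 2048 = 3.84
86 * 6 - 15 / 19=9789 / 19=515.21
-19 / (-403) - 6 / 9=-0.62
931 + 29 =960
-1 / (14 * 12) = -1 / 168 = -0.01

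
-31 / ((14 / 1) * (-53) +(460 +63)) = 31 / 219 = 0.14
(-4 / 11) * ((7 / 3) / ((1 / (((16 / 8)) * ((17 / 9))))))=-952 / 297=-3.21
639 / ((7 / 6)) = 3834 / 7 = 547.71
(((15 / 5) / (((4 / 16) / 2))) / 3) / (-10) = -4 / 5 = -0.80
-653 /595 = -1.10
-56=-56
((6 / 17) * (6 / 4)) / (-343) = -9 / 5831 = -0.00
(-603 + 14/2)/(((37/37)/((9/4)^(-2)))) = -9536/81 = -117.73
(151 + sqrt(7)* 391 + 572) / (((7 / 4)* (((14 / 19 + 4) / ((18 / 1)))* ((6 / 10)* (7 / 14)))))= 36632 / 7 + 59432* sqrt(7) / 21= 12720.87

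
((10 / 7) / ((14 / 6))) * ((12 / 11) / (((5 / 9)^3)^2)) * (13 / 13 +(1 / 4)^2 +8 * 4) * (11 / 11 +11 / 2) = 32892477813 / 6737500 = 4882.00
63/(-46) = -63/46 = -1.37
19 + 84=103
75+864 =939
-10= -10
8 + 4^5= 1032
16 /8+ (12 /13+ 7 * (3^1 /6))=167 /26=6.42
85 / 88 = 0.97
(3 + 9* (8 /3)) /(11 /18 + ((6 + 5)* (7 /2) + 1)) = 0.67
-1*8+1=-7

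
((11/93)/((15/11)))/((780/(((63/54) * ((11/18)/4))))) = 9317/470059200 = 0.00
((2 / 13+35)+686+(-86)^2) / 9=105523 / 117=901.91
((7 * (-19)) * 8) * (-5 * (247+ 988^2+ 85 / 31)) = 161026855920 / 31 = 5194414707.10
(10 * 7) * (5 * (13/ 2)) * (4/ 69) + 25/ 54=164375/ 1242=132.35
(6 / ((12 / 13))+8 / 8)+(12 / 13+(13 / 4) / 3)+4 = 13.51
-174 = -174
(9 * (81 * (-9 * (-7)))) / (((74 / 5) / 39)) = 8955765 / 74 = 121023.85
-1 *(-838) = 838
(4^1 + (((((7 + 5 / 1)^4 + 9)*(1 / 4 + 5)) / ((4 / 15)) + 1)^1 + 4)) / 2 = 6534819 / 32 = 204213.09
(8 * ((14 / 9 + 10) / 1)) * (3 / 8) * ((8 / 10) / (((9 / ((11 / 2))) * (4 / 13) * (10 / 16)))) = 59488 / 675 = 88.13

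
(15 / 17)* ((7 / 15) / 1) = 7 / 17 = 0.41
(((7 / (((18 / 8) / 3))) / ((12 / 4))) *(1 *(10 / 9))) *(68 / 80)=238 / 81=2.94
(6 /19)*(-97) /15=-194 /95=-2.04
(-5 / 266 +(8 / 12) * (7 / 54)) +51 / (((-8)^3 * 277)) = 102769361 / 1527869952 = 0.07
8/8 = 1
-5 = -5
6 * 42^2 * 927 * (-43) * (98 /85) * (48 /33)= -661521676032 /935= -707509813.94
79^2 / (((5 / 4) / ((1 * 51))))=1273164 / 5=254632.80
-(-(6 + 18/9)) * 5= 40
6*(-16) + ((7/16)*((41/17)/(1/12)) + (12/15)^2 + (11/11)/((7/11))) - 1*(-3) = -929709/11900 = -78.13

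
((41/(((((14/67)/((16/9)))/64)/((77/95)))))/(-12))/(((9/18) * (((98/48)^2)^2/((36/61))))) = -3421960667136/33407021795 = -102.43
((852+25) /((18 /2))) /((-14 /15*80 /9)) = -2631 /224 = -11.75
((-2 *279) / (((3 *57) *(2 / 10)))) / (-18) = 0.91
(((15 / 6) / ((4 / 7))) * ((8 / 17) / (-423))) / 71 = -35 / 510561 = -0.00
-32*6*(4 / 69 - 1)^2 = -170.38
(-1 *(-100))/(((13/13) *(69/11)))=1100/69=15.94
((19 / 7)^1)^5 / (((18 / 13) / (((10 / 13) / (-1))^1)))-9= -13741862 / 151263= -90.85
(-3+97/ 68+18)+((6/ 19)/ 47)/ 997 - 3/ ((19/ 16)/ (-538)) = 83280392453/ 60541828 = 1375.58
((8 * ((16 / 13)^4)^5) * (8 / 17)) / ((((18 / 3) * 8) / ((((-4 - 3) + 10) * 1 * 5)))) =24178516392292583494123520 / 323084384172973590459617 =74.84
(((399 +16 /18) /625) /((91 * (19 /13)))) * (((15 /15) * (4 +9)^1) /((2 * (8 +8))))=46787 /23940000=0.00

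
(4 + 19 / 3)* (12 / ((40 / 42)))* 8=5208 / 5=1041.60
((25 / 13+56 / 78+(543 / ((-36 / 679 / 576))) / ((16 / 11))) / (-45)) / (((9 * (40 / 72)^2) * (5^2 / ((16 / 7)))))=506146912 / 170625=2966.43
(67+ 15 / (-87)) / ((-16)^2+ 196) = 969 / 6554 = 0.15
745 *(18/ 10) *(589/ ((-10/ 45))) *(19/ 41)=-135064179/ 82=-1647124.13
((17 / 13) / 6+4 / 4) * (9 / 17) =285 / 442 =0.64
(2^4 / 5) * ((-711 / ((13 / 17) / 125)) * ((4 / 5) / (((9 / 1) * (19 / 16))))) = -6876160 / 247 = -27838.70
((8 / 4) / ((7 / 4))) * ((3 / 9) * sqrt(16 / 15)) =32 * sqrt(15) / 315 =0.39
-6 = -6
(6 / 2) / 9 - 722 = -2165 / 3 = -721.67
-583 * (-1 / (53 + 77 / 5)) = 2915 / 342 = 8.52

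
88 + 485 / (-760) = 13279 / 152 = 87.36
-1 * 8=-8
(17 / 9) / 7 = 17 / 63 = 0.27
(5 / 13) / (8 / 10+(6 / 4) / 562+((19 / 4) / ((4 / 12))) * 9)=7025 / 2357147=0.00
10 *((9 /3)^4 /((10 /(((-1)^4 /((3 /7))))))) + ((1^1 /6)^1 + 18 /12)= 572 /3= 190.67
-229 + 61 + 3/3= -167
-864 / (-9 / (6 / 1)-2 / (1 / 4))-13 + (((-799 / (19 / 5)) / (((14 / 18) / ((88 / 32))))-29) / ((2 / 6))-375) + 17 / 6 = -4167971 / 1596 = -2611.51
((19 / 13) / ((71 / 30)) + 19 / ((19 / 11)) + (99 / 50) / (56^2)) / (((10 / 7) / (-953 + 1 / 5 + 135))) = -6875480850153 / 1033760000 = -6650.94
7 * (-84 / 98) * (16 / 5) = -96 / 5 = -19.20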